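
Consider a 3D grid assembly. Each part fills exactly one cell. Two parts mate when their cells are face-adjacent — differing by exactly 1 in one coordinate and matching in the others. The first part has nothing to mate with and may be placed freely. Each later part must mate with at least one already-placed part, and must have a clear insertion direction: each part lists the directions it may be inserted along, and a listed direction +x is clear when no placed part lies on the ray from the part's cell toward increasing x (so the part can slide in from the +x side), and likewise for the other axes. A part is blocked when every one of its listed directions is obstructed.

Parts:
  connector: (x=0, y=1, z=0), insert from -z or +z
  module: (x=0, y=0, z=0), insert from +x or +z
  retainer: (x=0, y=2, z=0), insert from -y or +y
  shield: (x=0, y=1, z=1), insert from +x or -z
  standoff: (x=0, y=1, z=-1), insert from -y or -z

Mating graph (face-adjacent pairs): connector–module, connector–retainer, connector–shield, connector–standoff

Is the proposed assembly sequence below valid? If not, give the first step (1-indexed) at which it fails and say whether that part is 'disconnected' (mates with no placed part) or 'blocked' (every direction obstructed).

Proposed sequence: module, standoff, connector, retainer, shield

Invalid at step 2 (disconnected)

1. module@(0, 0, 0) [+x clear] — {module}
2. standoff@(0, 1, -1) — no placed neighbour ⇒ disconnected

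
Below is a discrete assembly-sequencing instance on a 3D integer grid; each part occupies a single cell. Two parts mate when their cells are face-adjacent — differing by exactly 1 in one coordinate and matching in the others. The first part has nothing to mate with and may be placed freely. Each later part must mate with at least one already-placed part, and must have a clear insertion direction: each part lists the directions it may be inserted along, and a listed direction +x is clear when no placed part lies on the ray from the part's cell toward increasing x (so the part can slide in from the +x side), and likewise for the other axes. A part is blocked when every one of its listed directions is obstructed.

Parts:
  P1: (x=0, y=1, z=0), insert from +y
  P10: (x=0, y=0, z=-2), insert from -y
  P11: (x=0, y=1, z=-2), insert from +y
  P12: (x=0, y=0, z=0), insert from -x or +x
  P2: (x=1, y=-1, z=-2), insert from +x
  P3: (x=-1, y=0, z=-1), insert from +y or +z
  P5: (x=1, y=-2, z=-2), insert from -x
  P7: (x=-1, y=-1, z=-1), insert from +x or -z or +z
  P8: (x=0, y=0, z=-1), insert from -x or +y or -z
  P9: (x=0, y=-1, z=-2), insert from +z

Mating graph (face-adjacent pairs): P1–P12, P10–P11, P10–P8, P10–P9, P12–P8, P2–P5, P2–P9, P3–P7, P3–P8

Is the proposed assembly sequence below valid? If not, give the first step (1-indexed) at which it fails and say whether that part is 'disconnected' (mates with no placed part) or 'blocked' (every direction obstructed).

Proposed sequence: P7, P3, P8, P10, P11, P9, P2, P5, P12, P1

1. P7@(-1, -1, -1) [+x clear] — {P7}
2. P3@(-1, 0, -1) [+y clear] — {P3, P7}
3. P8@(0, 0, -1) [+y clear] — {P3, P7, P8}
4. P10@(0, 0, -2) [-y clear] — {P10, P3, P7, P8}
5. P11@(0, 1, -2) [+y clear] — {P10, P11, P3, P7, P8}
6. P9@(0, -1, -2) [+z clear] — {P10, P11, P3, P7, P8, P9}
7. P2@(1, -1, -2) [+x clear] — {P10, P11, P2, P3, P7, P8, P9}
8. P5@(1, -2, -2) [-x clear] — {P10, P11, P2, P3, P5, P7, P8, P9}
9. P12@(0, 0, 0) [-x clear] — {P10, P11, P12, P2, P3, P5, P7, P8, P9}
10. P1@(0, 1, 0) [+y clear] — {P1, P10, P11, P12, P2, P3, P5, P7, P8, P9}

Valid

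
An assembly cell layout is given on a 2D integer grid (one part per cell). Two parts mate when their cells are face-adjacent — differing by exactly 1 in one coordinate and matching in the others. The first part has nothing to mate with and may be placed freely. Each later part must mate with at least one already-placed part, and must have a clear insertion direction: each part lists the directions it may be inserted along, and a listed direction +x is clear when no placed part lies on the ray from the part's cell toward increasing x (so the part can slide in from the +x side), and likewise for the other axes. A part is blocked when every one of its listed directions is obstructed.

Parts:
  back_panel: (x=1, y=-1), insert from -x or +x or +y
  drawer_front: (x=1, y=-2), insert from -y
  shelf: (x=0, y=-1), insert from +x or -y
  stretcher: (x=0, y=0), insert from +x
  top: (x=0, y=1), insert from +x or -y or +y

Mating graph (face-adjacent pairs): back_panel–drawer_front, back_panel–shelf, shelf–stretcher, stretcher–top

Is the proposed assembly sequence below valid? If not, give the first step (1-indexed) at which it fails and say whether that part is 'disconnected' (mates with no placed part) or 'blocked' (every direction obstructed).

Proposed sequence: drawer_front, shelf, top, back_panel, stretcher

1. drawer_front@(1, -2) [-y clear] — {drawer_front}
2. shelf@(0, -1) — no placed neighbour ⇒ disconnected

Invalid at step 2 (disconnected)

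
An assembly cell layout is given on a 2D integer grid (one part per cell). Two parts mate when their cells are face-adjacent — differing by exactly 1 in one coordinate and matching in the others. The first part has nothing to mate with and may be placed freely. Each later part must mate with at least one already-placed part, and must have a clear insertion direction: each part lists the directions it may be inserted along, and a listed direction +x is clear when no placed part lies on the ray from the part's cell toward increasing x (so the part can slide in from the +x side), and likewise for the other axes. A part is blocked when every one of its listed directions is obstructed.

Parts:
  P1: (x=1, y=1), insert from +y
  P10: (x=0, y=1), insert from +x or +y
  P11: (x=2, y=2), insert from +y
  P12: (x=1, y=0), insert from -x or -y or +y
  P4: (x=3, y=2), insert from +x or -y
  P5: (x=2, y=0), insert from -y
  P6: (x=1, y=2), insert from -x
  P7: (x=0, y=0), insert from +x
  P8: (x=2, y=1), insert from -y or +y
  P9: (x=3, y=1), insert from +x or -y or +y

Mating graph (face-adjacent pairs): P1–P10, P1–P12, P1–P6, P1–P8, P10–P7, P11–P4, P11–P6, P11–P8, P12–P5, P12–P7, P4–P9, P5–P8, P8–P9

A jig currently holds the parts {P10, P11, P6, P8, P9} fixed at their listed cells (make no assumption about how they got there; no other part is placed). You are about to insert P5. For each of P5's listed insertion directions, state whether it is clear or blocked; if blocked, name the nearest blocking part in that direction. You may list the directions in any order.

-y: ray from P5(2, 0) has no placed part ⇒ clear

-y: clear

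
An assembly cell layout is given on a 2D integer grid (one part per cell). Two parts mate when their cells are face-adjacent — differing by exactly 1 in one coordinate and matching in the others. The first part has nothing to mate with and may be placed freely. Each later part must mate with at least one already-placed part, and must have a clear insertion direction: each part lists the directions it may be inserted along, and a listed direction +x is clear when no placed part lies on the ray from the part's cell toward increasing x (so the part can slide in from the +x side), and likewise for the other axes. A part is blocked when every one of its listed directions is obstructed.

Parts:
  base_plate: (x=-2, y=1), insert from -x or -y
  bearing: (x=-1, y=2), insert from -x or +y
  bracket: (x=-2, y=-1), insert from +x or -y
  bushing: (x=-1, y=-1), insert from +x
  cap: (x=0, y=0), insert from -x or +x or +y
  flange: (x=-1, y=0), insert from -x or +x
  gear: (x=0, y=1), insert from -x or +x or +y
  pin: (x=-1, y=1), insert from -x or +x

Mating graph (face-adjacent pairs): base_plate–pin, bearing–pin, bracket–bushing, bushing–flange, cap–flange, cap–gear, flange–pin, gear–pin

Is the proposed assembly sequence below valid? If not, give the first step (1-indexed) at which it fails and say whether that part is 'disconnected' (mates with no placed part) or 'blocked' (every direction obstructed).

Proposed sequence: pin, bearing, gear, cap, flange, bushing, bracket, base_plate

1. pin@(-1, 1) [-x clear] — {pin}
2. bearing@(-1, 2) [-x clear] — {bearing, pin}
3. gear@(0, 1) [+x clear] — {bearing, gear, pin}
4. cap@(0, 0) [-x clear] — {bearing, cap, gear, pin}
5. flange@(-1, 0) [-x clear] — {bearing, cap, flange, gear, pin}
6. bushing@(-1, -1) [+x clear] — {bearing, bushing, cap, flange, gear, pin}
7. bracket@(-2, -1) [-y clear] — {bearing, bracket, bushing, cap, flange, gear, pin}
8. base_plate@(-2, 1) [-x clear] — {base_plate, bearing, bracket, bushing, cap, flange, gear, pin}

Valid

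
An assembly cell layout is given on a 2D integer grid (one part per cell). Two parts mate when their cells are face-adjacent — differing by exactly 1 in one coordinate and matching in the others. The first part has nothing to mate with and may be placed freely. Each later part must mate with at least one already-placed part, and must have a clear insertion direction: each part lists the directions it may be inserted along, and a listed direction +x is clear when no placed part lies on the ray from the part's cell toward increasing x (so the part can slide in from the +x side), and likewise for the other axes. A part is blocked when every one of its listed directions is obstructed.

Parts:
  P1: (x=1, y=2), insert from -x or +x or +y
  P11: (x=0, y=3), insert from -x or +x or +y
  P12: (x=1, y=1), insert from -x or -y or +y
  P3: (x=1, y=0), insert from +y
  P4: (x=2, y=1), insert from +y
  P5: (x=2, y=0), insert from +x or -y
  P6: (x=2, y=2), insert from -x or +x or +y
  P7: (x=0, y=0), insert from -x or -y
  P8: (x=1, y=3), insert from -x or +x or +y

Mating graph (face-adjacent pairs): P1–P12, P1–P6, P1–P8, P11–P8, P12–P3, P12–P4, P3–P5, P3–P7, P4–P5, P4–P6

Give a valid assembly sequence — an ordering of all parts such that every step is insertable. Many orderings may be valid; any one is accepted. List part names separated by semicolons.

P4; P5; P3; P12; P7; P1; P8; P6; P11

1. P4@(2, 1) [+y clear] — {P4}
2. P5@(2, 0) [+x clear] — {P4, P5}
3. P3@(1, 0) [+y clear] — {P3, P4, P5}
4. P12@(1, 1) [-x clear] — {P12, P3, P4, P5}
5. P7@(0, 0) [-x clear] — {P12, P3, P4, P5, P7}
6. P1@(1, 2) [-x clear] — {P1, P12, P3, P4, P5, P7}
7. P8@(1, 3) [-x clear] — {P1, P12, P3, P4, P5, P7, P8}
8. P6@(2, 2) [+x clear] — {P1, P12, P3, P4, P5, P6, P7, P8}
9. P11@(0, 3) [-x clear] — {P1, P11, P12, P3, P4, P5, P6, P7, P8}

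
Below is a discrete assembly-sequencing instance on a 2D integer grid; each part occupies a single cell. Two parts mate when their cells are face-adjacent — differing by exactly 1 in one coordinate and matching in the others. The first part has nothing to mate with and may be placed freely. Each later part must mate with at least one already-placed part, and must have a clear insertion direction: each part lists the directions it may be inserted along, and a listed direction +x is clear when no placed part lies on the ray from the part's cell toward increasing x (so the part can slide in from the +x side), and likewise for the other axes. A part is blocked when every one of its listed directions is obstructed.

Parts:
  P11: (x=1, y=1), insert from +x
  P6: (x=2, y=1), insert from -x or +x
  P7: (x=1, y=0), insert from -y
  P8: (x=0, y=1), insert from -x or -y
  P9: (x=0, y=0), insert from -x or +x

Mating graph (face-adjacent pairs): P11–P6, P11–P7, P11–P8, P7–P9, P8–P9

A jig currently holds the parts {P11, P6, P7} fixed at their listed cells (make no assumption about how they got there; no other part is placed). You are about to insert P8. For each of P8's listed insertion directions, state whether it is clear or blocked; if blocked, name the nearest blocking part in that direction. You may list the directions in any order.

-x: clear; -y: clear

-x: ray from P8(0, 1) has no placed part ⇒ clear
-y: ray from P8(0, 1) has no placed part ⇒ clear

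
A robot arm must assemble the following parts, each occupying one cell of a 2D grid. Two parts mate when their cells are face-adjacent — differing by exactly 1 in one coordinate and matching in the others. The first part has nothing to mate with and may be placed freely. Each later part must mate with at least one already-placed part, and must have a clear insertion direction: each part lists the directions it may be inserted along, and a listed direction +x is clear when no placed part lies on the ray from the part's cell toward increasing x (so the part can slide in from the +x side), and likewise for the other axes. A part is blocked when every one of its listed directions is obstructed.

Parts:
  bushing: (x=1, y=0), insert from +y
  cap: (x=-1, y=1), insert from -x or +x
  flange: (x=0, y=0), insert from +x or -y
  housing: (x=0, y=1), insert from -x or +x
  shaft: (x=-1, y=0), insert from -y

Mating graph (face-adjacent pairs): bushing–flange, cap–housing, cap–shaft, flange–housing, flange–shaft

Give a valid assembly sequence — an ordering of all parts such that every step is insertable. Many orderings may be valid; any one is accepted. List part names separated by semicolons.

flange; shaft; cap; bushing; housing

1. flange@(0, 0) [+x clear] — {flange}
2. shaft@(-1, 0) [-y clear] — {flange, shaft}
3. cap@(-1, 1) [-x clear] — {cap, flange, shaft}
4. bushing@(1, 0) [+y clear] — {bushing, cap, flange, shaft}
5. housing@(0, 1) [+x clear] — {bushing, cap, flange, housing, shaft}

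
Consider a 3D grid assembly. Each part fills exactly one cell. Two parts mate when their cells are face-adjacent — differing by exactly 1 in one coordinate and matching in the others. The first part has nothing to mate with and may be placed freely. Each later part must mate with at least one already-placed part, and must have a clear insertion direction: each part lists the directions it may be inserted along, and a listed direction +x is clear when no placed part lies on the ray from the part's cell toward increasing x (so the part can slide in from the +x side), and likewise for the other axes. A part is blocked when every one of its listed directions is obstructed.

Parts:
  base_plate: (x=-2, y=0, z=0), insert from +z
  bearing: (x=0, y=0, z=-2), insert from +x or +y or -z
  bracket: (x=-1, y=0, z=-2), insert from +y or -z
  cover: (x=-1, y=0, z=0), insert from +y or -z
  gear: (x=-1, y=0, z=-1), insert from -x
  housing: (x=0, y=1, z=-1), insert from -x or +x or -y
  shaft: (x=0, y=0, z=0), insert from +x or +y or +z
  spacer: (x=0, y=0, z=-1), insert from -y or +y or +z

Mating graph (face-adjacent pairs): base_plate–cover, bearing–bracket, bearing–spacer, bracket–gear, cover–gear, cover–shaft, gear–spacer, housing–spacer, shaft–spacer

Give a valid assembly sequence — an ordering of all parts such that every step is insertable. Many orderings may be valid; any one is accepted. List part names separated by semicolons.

base_plate; cover; shaft; spacer; gear; bearing; bracket; housing

1. base_plate@(-2, 0, 0) [+z clear] — {base_plate}
2. cover@(-1, 0, 0) [+y clear] — {base_plate, cover}
3. shaft@(0, 0, 0) [+x clear] — {base_plate, cover, shaft}
4. spacer@(0, 0, -1) [-y clear] — {base_plate, cover, shaft, spacer}
5. gear@(-1, 0, -1) [-x clear] — {base_plate, cover, gear, shaft, spacer}
6. bearing@(0, 0, -2) [+x clear] — {base_plate, bearing, cover, gear, shaft, spacer}
7. bracket@(-1, 0, -2) [+y clear] — {base_plate, bearing, bracket, cover, gear, shaft, spacer}
8. housing@(0, 1, -1) [-x clear] — {base_plate, bearing, bracket, cover, gear, housing, shaft, spacer}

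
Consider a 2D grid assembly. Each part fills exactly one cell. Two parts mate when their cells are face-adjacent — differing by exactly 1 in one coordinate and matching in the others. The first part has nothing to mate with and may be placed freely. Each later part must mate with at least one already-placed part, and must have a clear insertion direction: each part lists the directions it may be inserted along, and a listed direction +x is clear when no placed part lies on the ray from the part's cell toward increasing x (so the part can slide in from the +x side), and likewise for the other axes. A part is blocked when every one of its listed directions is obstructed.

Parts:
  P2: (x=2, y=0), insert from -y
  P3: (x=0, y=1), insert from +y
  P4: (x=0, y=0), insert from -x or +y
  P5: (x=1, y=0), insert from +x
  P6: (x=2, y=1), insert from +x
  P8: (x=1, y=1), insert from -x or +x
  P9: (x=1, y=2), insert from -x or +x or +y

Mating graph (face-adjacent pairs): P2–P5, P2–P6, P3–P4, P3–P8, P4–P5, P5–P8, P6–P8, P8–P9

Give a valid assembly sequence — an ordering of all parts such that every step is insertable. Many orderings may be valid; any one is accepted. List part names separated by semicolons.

P5; P2; P6; P4; P8; P3; P9

1. P5@(1, 0) [+x clear] — {P5}
2. P2@(2, 0) [-y clear] — {P2, P5}
3. P6@(2, 1) [+x clear] — {P2, P5, P6}
4. P4@(0, 0) [-x clear] — {P2, P4, P5, P6}
5. P8@(1, 1) [-x clear] — {P2, P4, P5, P6, P8}
6. P3@(0, 1) [+y clear] — {P2, P3, P4, P5, P6, P8}
7. P9@(1, 2) [-x clear] — {P2, P3, P4, P5, P6, P8, P9}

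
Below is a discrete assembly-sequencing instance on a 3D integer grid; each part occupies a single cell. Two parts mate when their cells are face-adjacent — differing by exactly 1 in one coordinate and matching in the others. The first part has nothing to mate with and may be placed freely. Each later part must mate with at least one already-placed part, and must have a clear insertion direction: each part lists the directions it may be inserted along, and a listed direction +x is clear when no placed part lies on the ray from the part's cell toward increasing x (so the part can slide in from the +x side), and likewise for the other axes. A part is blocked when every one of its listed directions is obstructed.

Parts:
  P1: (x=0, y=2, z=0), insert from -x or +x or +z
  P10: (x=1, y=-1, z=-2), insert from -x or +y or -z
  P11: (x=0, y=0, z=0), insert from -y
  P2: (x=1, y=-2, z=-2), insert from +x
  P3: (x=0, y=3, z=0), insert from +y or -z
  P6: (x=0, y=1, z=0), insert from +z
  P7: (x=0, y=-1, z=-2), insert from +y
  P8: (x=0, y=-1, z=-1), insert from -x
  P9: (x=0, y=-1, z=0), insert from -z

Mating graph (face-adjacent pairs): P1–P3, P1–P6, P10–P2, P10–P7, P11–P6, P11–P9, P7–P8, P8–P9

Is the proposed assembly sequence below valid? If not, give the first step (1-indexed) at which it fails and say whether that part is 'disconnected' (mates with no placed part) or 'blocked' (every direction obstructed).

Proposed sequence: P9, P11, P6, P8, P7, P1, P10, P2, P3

Invalid at step 2 (blocked)

1. P9@(0, -1, 0) [-z clear] — {P9}
2. P11@(0, 0, 0) — -y all obstructed ⇒ blocked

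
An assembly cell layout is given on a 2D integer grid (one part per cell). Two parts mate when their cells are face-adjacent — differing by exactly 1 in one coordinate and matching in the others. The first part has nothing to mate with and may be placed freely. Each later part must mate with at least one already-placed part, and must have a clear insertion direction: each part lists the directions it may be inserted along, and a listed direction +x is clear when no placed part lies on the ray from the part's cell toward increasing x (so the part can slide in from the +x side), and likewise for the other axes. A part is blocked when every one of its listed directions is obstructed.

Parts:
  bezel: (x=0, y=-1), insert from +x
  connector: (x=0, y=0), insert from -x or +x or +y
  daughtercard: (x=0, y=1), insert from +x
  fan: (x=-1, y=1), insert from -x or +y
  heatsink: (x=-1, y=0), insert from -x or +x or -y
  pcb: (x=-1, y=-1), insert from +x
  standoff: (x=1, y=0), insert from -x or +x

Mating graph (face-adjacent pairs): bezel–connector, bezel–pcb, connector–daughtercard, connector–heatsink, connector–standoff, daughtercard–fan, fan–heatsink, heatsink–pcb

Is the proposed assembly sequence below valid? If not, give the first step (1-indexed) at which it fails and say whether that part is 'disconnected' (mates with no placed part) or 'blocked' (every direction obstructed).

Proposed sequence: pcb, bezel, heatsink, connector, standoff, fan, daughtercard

1. pcb@(-1, -1) [+x clear] — {pcb}
2. bezel@(0, -1) [+x clear] — {bezel, pcb}
3. heatsink@(-1, 0) [-x clear] — {bezel, heatsink, pcb}
4. connector@(0, 0) [+x clear] — {bezel, connector, heatsink, pcb}
5. standoff@(1, 0) [+x clear] — {bezel, connector, heatsink, pcb, standoff}
6. fan@(-1, 1) [-x clear] — {bezel, connector, fan, heatsink, pcb, standoff}
7. daughtercard@(0, 1) [+x clear] — {bezel, connector, daughtercard, fan, heatsink, pcb, standoff}

Valid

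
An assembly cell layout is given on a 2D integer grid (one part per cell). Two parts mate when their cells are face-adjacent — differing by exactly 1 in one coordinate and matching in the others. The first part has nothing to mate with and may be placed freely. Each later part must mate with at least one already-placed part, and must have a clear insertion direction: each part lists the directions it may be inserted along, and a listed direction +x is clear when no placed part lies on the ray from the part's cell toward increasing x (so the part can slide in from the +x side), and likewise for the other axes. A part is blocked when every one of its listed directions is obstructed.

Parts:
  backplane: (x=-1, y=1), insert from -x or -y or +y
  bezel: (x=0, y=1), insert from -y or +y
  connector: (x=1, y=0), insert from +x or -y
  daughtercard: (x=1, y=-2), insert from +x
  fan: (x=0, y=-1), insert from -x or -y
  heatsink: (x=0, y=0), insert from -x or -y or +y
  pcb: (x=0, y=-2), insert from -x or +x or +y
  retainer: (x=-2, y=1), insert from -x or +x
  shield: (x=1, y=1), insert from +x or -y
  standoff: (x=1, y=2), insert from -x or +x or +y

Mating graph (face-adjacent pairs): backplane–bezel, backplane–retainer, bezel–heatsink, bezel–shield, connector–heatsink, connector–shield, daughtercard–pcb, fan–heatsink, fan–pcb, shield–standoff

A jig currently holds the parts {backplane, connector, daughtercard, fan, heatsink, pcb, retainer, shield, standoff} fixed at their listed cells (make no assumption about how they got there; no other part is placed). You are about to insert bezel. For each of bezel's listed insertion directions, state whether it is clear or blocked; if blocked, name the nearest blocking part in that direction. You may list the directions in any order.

+y: clear; -y: blocked by heatsink

-y: nearest on ray is heatsink@(0, 0) ⇒ blocked
+y: ray from bezel(0, 1) has no placed part ⇒ clear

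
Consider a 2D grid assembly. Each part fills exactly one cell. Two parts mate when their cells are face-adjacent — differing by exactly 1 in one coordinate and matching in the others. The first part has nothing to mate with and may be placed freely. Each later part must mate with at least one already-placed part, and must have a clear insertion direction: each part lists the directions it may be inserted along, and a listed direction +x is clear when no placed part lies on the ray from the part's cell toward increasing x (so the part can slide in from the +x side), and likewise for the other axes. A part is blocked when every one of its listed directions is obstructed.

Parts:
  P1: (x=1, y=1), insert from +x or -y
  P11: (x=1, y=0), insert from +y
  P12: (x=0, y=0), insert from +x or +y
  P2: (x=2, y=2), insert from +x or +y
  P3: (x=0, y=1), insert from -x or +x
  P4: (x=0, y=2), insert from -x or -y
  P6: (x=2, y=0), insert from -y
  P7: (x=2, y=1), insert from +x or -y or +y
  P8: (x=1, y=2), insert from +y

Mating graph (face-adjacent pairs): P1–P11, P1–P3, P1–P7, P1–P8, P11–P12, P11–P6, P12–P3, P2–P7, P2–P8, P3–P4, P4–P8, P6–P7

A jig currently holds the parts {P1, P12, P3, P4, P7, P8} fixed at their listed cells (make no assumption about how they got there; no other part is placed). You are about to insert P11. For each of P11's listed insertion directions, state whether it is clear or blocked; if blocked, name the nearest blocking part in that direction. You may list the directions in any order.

+y: nearest on ray is P1@(1, 1) ⇒ blocked

+y: blocked by P1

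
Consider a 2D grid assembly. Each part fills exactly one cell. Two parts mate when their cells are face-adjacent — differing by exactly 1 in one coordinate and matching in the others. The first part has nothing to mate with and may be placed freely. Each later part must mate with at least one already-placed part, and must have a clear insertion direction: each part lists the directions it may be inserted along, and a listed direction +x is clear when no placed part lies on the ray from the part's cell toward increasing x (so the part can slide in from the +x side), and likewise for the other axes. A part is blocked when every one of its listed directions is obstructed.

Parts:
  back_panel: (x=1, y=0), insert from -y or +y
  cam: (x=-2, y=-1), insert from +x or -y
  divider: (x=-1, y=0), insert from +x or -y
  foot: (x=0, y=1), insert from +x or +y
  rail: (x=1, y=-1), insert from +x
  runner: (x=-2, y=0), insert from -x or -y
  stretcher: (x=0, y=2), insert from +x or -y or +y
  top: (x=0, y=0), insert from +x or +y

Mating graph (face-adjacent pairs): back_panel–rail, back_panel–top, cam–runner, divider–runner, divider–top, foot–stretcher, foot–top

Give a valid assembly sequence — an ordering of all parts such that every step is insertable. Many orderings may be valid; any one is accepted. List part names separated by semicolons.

divider; runner; cam; top; foot; stretcher; back_panel; rail

1. divider@(-1, 0) [+x clear] — {divider}
2. runner@(-2, 0) [-x clear] — {divider, runner}
3. cam@(-2, -1) [+x clear] — {cam, divider, runner}
4. top@(0, 0) [+x clear] — {cam, divider, runner, top}
5. foot@(0, 1) [+x clear] — {cam, divider, foot, runner, top}
6. stretcher@(0, 2) [+x clear] — {cam, divider, foot, runner, stretcher, top}
7. back_panel@(1, 0) [-y clear] — {back_panel, cam, divider, foot, runner, stretcher, top}
8. rail@(1, -1) [+x clear] — {back_panel, cam, divider, foot, rail, runner, stretcher, top}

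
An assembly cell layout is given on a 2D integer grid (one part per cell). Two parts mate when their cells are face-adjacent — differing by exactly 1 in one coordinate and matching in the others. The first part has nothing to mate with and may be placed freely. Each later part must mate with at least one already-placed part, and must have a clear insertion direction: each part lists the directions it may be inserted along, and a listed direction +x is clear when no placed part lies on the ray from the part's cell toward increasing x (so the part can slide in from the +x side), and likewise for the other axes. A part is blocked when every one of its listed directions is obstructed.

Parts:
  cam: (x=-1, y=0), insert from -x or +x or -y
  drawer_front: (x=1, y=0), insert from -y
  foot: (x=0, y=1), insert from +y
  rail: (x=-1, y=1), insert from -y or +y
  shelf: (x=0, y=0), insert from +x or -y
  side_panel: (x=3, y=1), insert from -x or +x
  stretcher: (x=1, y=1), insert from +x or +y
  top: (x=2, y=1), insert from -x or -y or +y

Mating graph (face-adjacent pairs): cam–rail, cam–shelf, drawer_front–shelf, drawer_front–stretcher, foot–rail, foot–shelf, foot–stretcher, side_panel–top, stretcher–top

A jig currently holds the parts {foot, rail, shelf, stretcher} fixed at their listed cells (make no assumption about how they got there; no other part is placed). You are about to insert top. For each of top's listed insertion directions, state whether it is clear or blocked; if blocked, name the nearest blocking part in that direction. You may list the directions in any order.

-x: nearest on ray is stretcher@(1, 1) ⇒ blocked
-y: ray from top(2, 1) has no placed part ⇒ clear
+y: ray from top(2, 1) has no placed part ⇒ clear

+y: clear; -x: blocked by stretcher; -y: clear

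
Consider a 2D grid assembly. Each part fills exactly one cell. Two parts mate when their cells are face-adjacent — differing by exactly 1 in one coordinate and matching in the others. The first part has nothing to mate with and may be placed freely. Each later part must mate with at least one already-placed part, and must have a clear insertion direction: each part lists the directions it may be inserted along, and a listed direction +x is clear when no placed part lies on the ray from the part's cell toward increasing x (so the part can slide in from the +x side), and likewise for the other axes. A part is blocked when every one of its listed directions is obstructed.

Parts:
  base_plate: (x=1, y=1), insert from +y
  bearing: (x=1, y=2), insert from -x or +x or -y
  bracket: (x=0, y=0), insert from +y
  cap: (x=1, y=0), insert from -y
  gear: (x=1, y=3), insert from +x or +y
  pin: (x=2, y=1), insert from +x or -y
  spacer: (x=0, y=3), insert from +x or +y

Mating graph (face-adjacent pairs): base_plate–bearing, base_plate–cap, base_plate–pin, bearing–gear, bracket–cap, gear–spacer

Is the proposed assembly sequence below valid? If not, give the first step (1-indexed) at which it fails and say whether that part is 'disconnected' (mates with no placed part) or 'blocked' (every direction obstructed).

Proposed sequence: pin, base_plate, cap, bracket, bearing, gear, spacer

Valid

1. pin@(2, 1) [+x clear] — {pin}
2. base_plate@(1, 1) [+y clear] — {base_plate, pin}
3. cap@(1, 0) [-y clear] — {base_plate, cap, pin}
4. bracket@(0, 0) [+y clear] — {base_plate, bracket, cap, pin}
5. bearing@(1, 2) [-x clear] — {base_plate, bearing, bracket, cap, pin}
6. gear@(1, 3) [+x clear] — {base_plate, bearing, bracket, cap, gear, pin}
7. spacer@(0, 3) [+y clear] — {base_plate, bearing, bracket, cap, gear, pin, spacer}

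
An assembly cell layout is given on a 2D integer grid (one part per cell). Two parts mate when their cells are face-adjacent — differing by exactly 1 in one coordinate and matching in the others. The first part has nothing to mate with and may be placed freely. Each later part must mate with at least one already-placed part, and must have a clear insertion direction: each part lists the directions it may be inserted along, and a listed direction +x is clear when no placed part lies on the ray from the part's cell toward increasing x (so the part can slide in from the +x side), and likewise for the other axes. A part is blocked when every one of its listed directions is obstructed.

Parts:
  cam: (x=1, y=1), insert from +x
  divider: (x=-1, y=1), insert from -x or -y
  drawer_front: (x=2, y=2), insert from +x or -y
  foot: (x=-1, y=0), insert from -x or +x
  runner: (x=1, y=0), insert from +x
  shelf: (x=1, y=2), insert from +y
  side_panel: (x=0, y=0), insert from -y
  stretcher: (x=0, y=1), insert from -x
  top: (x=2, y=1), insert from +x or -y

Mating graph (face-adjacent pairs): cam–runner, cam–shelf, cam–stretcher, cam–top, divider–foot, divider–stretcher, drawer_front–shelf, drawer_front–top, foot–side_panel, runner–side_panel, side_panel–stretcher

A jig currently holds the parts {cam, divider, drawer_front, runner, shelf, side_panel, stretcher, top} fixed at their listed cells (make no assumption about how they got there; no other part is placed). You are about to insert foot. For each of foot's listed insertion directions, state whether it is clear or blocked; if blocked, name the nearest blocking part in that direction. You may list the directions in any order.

+x: blocked by side_panel; -x: clear

-x: ray from foot(-1, 0) has no placed part ⇒ clear
+x: nearest on ray is side_panel@(0, 0) ⇒ blocked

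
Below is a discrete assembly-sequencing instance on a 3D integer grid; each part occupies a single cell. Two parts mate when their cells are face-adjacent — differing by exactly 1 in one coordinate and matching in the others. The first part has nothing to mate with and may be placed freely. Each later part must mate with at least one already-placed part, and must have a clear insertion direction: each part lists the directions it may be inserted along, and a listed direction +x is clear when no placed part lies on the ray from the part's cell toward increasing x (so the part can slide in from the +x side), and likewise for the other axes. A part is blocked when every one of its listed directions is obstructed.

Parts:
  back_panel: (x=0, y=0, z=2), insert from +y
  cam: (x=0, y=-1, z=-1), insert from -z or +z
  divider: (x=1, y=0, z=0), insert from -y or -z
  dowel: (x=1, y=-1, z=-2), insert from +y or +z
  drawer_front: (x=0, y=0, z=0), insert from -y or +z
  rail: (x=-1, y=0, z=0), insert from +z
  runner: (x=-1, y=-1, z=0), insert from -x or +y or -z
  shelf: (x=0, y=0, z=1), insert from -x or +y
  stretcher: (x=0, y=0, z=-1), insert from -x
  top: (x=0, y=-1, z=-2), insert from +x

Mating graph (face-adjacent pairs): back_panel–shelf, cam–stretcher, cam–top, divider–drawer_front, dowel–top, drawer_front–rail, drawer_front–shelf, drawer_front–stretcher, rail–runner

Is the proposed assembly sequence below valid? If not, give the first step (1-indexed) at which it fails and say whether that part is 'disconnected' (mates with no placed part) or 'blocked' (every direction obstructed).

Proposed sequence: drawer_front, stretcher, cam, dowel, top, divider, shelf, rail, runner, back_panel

Invalid at step 4 (disconnected)

1. drawer_front@(0, 0, 0) [-y clear] — {drawer_front}
2. stretcher@(0, 0, -1) [-x clear] — {drawer_front, stretcher}
3. cam@(0, -1, -1) [-z clear] — {cam, drawer_front, stretcher}
4. dowel@(1, -1, -2) — no placed neighbour ⇒ disconnected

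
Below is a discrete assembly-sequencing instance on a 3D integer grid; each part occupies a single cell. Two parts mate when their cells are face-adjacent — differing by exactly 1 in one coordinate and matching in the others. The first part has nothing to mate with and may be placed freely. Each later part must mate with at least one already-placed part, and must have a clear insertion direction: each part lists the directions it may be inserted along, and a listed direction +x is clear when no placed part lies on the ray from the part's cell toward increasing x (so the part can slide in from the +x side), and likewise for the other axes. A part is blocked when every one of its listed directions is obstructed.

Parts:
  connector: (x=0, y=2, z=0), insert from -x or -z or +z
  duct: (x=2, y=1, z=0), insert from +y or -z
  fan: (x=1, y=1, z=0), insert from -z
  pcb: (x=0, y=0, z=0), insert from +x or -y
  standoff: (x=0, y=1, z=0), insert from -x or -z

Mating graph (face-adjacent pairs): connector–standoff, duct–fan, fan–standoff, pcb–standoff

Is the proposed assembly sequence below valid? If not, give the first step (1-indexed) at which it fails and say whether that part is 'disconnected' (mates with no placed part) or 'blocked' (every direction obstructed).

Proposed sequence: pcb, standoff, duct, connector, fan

1. pcb@(0, 0, 0) [+x clear] — {pcb}
2. standoff@(0, 1, 0) [-x clear] — {pcb, standoff}
3. duct@(2, 1, 0) — no placed neighbour ⇒ disconnected

Invalid at step 3 (disconnected)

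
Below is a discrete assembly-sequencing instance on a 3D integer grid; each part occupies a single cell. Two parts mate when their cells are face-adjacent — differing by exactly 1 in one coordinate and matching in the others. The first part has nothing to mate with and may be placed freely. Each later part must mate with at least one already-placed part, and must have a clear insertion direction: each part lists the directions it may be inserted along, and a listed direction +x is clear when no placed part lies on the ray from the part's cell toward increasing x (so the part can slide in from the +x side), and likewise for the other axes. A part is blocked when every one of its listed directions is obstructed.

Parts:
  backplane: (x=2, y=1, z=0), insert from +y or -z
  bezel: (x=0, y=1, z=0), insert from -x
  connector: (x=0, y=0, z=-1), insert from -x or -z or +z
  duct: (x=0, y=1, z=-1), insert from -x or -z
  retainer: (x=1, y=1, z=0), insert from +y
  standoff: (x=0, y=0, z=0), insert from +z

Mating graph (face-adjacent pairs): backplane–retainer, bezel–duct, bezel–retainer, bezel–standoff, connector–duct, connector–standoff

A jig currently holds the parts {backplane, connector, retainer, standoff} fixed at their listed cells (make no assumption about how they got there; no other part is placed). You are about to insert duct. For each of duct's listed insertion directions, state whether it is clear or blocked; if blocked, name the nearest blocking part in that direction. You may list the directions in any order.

-x: ray from duct(0, 1, -1) has no placed part ⇒ clear
-z: ray from duct(0, 1, -1) has no placed part ⇒ clear

-x: clear; -z: clear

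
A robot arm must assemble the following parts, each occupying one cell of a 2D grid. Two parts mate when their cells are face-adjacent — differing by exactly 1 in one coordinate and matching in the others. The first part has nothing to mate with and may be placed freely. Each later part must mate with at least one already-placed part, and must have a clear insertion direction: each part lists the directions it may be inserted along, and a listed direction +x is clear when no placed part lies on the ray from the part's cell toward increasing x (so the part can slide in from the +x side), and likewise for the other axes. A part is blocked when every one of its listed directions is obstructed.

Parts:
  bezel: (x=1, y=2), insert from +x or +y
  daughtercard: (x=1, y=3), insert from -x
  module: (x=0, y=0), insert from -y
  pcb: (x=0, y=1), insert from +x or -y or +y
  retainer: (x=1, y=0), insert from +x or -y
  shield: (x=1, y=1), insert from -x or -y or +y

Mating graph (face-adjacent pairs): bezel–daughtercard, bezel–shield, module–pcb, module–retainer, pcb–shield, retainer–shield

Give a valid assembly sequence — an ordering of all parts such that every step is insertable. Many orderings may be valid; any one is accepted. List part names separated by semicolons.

shield; pcb; module; bezel; daughtercard; retainer

1. shield@(1, 1) [-x clear] — {shield}
2. pcb@(0, 1) [-y clear] — {pcb, shield}
3. module@(0, 0) [-y clear] — {module, pcb, shield}
4. bezel@(1, 2) [+x clear] — {bezel, module, pcb, shield}
5. daughtercard@(1, 3) [-x clear] — {bezel, daughtercard, module, pcb, shield}
6. retainer@(1, 0) [+x clear] — {bezel, daughtercard, module, pcb, retainer, shield}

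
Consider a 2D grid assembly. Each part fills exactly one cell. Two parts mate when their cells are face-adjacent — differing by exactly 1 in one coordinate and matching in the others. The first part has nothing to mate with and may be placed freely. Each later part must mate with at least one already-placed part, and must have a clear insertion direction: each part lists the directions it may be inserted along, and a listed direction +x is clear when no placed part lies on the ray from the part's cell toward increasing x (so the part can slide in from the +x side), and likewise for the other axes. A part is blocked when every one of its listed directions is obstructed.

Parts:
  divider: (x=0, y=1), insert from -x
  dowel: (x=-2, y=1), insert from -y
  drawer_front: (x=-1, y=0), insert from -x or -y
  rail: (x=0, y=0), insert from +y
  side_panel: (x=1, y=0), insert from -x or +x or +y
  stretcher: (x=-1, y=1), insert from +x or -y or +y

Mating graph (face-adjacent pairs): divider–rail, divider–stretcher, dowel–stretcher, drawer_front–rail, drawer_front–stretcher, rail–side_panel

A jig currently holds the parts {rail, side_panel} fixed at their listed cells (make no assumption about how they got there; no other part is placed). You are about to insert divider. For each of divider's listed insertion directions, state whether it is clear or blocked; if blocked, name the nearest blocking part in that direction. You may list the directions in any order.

-x: ray from divider(0, 1) has no placed part ⇒ clear

-x: clear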